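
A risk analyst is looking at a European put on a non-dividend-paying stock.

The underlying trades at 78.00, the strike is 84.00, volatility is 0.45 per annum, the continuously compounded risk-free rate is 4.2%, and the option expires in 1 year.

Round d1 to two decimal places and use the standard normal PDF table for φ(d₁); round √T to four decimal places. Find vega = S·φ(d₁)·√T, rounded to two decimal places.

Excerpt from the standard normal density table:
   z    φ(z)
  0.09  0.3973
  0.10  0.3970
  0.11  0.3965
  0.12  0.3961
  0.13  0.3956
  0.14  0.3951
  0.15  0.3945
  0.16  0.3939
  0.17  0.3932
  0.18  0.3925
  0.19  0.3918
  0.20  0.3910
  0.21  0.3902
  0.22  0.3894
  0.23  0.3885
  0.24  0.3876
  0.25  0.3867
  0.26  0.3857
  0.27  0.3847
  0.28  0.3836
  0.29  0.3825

30.77

σ√T = 0.45 × 1.0000 = 0.4500
ln(S/K) + (r + σ²/2)T = ln(78/84) + (0.042 + 0.45²/2)·1 = -0.0741 + 0.1433 = 0.0691
d₁ = 0.0691 / 0.4500 = 0.1536 ⇒ 0.15
√T = √1 = 1.0000
φ(d₁) = φ(0.15) = 0.3945
vega = S·φ(d₁)·√T = 78·0.3945·1.0000 = 30.7710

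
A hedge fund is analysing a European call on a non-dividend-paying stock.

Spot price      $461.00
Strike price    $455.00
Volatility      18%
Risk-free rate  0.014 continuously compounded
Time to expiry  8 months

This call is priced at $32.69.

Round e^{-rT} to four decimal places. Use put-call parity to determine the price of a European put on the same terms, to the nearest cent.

exp(−rT) = exp(−0.014·0.6667) = 0.9907
Put-call parity: C − P = S − K·e^(−rT) = 461 − 455·0.9907 = 461 − 450.7685 = 10.2315
P = C − (C − P) = 32.69 − (10.2315) = 22.4585

$22.46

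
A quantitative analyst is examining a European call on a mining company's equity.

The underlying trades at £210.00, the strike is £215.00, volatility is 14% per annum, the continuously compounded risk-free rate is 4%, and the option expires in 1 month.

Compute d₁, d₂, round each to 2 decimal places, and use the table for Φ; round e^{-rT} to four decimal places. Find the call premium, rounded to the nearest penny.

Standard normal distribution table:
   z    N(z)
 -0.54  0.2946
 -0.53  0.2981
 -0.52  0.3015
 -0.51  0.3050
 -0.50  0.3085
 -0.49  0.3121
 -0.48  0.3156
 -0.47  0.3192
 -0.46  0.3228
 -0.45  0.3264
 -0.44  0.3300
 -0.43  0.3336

£1.67

σ√T = 0.14 × 0.2887 = 0.0404
ln(S/K) + (r + σ²/2)T = ln(210/215) + (0.04 + 0.14²/2)·0.08333 = -0.0235 + 0.0042 = -0.0194
d₁ = -0.0194 / 0.0404 = -0.4795 ⇒ -0.48
d₂ = d₁ − σ√T = -0.4795 − 0.0404 = -0.5200 ⇒ -0.52
exp(−rT) = exp(−0.04·0.08333) = 0.9967
N(d₁) = N(-0.48) = 0.3156;  N(d₂) = N(-0.52) = 0.3015
C = 210·0.3156 − 215·0.9967·0.3015 = 66.2760 − 64.6086 = 1.6674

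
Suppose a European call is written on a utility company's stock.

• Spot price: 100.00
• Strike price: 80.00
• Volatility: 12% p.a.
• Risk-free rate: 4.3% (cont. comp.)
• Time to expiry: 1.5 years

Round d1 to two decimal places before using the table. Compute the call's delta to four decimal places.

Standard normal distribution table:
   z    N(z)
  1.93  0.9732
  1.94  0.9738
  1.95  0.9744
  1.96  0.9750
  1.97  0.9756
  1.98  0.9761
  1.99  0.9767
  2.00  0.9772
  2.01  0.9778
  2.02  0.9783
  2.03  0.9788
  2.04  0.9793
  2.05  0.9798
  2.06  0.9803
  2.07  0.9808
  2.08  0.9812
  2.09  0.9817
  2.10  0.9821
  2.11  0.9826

σ√T = 0.12·√1.5 = 0.1470
d₁ = [ln(100/80) + (0.043 + 0.12²/2)·1.5] / 0.1470 = [0.2231 + 0.0753] / 0.1470 = 2.0307 which rounds to 2.03
N(d₁) = N(2.03) = 0.9788
Δ_call = N(d₁) = 0.9788

0.9788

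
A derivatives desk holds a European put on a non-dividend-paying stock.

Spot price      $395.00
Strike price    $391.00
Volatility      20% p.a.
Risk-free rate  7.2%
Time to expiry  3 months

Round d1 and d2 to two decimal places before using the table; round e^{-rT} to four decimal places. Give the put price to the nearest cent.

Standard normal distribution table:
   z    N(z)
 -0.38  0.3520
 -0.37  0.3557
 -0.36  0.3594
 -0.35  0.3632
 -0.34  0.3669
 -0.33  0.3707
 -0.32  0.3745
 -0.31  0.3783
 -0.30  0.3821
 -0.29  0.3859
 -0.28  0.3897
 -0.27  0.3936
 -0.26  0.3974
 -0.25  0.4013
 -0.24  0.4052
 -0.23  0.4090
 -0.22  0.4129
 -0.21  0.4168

σ√T = 0.2·√0.25 = 0.1000
d₁ = [ln(395/391) + (0.072 + 0.2²/2)·0.25] / 0.1000 = [0.0102 + 0.0230] / 0.1000 = 0.3318 ≈ 0.33
d₂ = d₁ − σ√T = 0.3318 − 0.1000 = 0.2318 ≈ 0.23
e^(−rT) = e^(−0.072·0.25) = 0.9822
P = 391·0.9822·N(-0.23) − 395·N(-0.33) = 391·0.9822·0.4090 − 395·0.3707 = 157.0724 − 146.4265 = 10.6459

$10.65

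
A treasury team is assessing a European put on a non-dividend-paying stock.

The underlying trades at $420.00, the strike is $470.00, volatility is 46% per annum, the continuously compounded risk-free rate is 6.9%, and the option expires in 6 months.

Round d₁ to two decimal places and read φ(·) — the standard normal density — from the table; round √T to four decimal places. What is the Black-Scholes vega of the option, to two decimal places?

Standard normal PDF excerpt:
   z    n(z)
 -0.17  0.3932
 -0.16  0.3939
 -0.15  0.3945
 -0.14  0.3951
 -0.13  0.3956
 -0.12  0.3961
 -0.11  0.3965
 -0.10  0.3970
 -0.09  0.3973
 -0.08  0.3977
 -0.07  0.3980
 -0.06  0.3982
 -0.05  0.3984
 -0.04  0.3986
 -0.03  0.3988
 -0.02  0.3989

118.11

σ√T = 0.46 × 0.7071 = 0.3253
ln(S/K) + (r + σ²/2)T = ln(420/470) + (0.069 + 0.46²/2)·0.5 = -0.1125 + 0.0874 = -0.0251
d₁ = -0.0251 / 0.3253 = -0.0771 ⇒ -0.08
√T = √0.5 = 0.7071
φ(d₁) = φ(-0.08) = 0.3977
vega = S·φ(d₁)·√T = 420·0.3977·0.7071 = 118.1097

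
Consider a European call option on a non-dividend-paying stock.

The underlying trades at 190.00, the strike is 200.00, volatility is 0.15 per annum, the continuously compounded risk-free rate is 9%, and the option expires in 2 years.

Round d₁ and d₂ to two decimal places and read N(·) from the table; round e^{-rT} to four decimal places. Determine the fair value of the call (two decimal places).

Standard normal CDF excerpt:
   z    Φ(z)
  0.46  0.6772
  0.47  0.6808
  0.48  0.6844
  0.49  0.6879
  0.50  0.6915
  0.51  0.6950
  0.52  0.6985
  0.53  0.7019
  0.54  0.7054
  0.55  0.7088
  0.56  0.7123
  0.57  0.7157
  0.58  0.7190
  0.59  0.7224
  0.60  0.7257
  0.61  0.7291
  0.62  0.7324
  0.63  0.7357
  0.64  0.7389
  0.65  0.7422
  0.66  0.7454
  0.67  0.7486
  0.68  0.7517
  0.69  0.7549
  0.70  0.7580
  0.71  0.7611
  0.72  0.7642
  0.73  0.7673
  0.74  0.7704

29.09

σ√T = 0.15 × 1.4142 = 0.2121
ln(S/K) + (r + σ²/2)T = ln(190/200) + (0.09 + 0.15²/2)·2 = -0.0513 + 0.2025 = 0.1512
d₁ = 0.1512 / 0.2121 = 0.7128 ⇒ 0.71
d₂ = d₁ − σ√T = 0.7128 − 0.2121 = 0.5007 ⇒ 0.50
e^(−rT) = e^(−0.09·2) = 0.8353
N(d₁) = N(0.71) = 0.7611;  N(d₂) = N(0.50) = 0.6915
C = 190·0.7611 − 200·0.8353·0.6915 = 144.6090 − 115.5220 = 29.0870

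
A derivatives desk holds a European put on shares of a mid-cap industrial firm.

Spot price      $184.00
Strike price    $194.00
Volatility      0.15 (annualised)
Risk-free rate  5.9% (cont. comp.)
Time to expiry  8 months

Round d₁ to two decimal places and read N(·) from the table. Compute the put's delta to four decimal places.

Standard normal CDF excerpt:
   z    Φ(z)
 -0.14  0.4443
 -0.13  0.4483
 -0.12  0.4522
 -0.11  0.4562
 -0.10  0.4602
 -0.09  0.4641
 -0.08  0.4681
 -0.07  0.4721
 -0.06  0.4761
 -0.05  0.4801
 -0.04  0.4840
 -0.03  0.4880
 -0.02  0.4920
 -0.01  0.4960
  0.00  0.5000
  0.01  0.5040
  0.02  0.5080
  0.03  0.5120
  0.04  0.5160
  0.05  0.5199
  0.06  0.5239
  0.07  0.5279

σ√T = 0.15 × 0.8165 = 0.1225
ln(S/K) + (r + σ²/2)T = ln(184/194) + (0.059 + 0.15²/2)·0.6667 = -0.0529 + 0.0468 = -0.0061
d₁ = -0.0061 / 0.1225 = -0.0497 → -0.05
N(d₁) = N(-0.05) = 0.4801
Δ_put = N(d₁) − 1 = 0.4801 − 1 = -0.5199

-0.5199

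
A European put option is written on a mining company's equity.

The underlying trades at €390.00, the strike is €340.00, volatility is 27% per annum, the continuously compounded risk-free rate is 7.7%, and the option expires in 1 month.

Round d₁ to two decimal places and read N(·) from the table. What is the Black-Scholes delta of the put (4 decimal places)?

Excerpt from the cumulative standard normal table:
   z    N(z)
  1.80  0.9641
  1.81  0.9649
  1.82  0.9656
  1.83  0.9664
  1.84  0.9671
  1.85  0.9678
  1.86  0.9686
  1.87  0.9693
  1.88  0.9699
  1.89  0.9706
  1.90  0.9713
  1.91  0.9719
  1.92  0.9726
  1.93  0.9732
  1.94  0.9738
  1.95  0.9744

σ√T = 0.27 × 0.2887 = 0.0779
d₁ = [ln(390/340) + (0.077 + 0.27²/2)·0.08333] / 0.0779 = [0.1372 + 0.0095] / 0.0779 = 1.8816 → 1.88
N(d₁) = N(1.88) = 0.9699
Δ_put = N(d₁) − 1 = 0.9699 − 1 = -0.0301

-0.0301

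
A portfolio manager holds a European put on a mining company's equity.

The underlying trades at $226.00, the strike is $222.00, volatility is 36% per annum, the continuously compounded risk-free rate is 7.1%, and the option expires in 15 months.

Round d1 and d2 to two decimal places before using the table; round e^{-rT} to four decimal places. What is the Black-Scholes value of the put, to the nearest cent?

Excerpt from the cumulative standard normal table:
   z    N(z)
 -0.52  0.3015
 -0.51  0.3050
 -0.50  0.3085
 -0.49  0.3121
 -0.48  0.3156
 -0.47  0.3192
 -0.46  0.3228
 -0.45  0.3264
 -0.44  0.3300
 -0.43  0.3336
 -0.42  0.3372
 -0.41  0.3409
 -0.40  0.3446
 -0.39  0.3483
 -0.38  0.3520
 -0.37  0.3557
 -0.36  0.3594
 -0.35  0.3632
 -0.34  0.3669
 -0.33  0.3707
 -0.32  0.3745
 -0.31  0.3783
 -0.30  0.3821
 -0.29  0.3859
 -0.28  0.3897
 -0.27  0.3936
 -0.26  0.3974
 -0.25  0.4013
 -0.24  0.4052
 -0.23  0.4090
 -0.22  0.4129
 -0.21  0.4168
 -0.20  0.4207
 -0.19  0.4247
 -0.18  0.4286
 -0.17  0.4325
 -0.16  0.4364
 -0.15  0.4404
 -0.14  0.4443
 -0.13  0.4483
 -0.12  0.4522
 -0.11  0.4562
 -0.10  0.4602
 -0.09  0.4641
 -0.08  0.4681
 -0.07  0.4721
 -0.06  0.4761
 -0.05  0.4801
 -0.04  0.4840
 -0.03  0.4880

σ√T = 0.36·√1.25 = 0.4025
ln(S/K) + (r + σ²/2)T = ln(226/222) + (0.071 + 0.36²/2)·1.25 = 0.0179 + 0.1697 = 0.1876
d₁ = 0.1876 / 0.4025 = 0.4661 ≈ 0.47
d₂ = d₁ − σ√T = 0.4661 − 0.4025 = 0.0636 ≈ 0.06
exp(−rT) = exp(−0.071·1.25) = 0.9151
P = 222·0.9151·N(-0.06) − 226·N(-0.47) = 222·0.9151·0.4761 − 226·0.3192 = 96.7208 − 72.1392 = 24.5816

$24.58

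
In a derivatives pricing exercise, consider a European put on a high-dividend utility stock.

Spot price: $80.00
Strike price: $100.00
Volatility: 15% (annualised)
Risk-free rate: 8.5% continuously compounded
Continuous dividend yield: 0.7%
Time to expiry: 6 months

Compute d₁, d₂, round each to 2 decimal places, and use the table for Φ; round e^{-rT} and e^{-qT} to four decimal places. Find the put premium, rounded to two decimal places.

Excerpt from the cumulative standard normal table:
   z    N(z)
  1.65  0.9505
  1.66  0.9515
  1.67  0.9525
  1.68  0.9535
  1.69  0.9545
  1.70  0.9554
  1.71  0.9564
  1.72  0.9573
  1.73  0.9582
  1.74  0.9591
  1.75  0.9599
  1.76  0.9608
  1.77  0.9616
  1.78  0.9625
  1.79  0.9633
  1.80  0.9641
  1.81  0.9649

T = 0.5;  σ√T = 0.1061
d₁ = [ln(80/100) + (0.085 − 0.007 + ½·0.15²)·0.5] / (σ√T) = (-0.2231 + 0.0446) / 0.1061 = -1.6831 ≈ -1.68
d₂ = -1.6831 − 0.1061 = -1.7892 ≈ -1.79
exp(−qT) = exp(−0.007·0.5) = 0.9965;  exp(−rT) = exp(−0.085·0.5) = 0.9584
N(−d₂) = N(1.79) = 0.9633;  N(−d₁) = N(1.68) = 0.9535
P = 100·0.9584·0.9633 − 80·0.9965·0.9535 = 92.3227 − 76.0130 = 16.3097

$16.31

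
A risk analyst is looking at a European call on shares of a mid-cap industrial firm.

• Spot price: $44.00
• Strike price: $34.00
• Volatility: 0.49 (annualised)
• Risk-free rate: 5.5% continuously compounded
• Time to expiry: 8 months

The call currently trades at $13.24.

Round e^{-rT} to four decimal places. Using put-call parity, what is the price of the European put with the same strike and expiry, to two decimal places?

$2.02

e^(−rT) = e^(−0.055·0.6667) = 0.9640
Put-call parity: C − P = S − K·e^(−rT) = 44 − 34·0.9640 = 44 − 32.7760 = 11.2240
P = C − (C − P) = 13.24 − (11.2240) = 2.0160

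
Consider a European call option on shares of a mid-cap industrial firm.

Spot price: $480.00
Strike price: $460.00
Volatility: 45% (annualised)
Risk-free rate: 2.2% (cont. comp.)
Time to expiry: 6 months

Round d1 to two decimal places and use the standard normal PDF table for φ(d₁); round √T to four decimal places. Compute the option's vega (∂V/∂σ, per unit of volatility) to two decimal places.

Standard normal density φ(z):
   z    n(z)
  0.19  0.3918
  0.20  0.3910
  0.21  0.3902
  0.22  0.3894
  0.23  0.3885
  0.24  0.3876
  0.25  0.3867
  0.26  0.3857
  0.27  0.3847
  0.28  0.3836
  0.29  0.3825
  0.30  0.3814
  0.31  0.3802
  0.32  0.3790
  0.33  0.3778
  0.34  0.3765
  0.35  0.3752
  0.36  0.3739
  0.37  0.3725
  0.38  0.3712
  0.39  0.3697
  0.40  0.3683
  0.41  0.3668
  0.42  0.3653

128.23

σ√T = 0.45·√0.5 = 0.3182
d₁ = [ln(480/460) + (0.022 + 0.45²/2)·0.5] / 0.3182 = [0.0426 + 0.0616] / 0.3182 = 0.3274 which rounds to 0.33
√T = √0.5 = 0.7071
φ(d₁) = φ(0.33) = 0.3778
vega = S·φ(d₁)·√T = 480·0.3778·0.7071 = 128.2283
(Call and put vega coincide under Black-Scholes.)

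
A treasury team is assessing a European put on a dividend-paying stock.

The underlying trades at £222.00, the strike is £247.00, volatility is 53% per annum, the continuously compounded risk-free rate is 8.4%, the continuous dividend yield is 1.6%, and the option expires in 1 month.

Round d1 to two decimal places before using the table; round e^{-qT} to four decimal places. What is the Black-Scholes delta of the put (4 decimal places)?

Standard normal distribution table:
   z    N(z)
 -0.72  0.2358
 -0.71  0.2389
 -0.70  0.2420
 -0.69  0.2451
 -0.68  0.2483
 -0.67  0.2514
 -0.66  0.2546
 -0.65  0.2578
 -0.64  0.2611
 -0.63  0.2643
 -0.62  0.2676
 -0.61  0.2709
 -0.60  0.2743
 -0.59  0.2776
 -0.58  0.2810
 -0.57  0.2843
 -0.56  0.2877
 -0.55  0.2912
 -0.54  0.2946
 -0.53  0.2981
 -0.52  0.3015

σ√T = 0.53·√0.08333 = 0.1530
d₁ = [ln(222/247) + (0.084 − 0.016 + 0.53²/2)·0.08333] / 0.1530 = [-0.1067 + 0.0174] / 0.1530 = -0.5839 ⇒ -0.58
N(d₁) = N(-0.58) = 0.2810
Δ_put = e^(−qT)·(N(d₁) − 1) = 0.9987·(0.2810 − 1) = -0.7181

-0.7181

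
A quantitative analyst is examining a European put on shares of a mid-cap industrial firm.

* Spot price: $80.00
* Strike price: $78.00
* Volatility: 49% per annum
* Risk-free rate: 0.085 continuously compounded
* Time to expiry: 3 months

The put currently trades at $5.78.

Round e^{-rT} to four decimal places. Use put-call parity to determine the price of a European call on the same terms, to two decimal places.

$9.42

exp(−rT) = exp(−0.085·0.25) = 0.9790
Put-call parity: C − P = S − K·e^(−rT) = 80 − 78·0.9790 = 80 − 76.3620 = 3.6380
C = P + (C − P) = 5.78 + (3.6380) = 9.4180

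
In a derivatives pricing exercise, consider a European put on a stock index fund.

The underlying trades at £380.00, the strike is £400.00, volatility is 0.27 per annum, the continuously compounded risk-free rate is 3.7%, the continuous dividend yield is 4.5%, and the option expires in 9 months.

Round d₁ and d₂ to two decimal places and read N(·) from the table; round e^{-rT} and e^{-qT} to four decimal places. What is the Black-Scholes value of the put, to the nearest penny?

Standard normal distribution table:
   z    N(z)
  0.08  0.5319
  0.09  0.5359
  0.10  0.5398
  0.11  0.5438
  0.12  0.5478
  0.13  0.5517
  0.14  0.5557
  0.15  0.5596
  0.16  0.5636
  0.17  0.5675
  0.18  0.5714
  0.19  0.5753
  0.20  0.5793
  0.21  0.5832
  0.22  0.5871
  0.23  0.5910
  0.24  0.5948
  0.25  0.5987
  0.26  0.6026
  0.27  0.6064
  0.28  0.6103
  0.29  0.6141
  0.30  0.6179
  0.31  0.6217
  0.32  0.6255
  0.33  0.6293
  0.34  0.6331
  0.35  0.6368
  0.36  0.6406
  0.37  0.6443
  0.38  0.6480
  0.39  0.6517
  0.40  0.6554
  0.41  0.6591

£46.53

σ√T = 0.27·√0.75 = 0.2338
d₁ = [ln(380/400) + (0.037 − 0.045 + 0.27²/2)·0.75] / 0.2338 = [-0.0513 + 0.0213] / 0.2338 = -0.1281 ≈ -0.13
d₂ = d₁ − σ√T = -0.1281 − 0.2338 = -0.3619 ≈ -0.36
e^(−qT) = e^(−0.045·0.75) = 0.9668;  e^(−rT) = e^(−0.037·0.75) = 0.9726
N(−d₂) = N(0.36) = 0.6406;  N(−d₁) = N(0.13) = 0.5517
P = 400·0.9726·0.6406 − 380·0.9668·0.5517 = 249.2190 − 202.6858 = 46.5333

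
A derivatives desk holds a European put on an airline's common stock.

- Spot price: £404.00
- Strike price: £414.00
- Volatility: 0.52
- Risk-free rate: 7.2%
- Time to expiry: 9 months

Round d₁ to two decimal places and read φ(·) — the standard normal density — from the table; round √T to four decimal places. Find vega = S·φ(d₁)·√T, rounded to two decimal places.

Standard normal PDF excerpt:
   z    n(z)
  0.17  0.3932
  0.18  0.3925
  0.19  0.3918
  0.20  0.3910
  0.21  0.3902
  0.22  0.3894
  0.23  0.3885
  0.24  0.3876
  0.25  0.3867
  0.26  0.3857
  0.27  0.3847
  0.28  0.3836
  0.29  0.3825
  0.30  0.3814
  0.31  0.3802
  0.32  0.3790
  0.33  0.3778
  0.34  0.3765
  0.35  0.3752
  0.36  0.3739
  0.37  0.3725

133.82

T = 0.75;  σ√T = 0.4503
d₁ = [ln(404/414) + (0.072 + 0.52²/2)·0.75] / 0.4503 = [-0.0245 + 0.1554] / 0.4503 = 0.2908 which rounds to 0.29
√T = √0.75 = 0.8660
φ(d₁) = φ(0.29) = 0.3825
vega = S·φ(d₁)·√T = 404·0.3825·0.8660 = 133.8230
(Vega is the same for a European call and put with the same parameters.)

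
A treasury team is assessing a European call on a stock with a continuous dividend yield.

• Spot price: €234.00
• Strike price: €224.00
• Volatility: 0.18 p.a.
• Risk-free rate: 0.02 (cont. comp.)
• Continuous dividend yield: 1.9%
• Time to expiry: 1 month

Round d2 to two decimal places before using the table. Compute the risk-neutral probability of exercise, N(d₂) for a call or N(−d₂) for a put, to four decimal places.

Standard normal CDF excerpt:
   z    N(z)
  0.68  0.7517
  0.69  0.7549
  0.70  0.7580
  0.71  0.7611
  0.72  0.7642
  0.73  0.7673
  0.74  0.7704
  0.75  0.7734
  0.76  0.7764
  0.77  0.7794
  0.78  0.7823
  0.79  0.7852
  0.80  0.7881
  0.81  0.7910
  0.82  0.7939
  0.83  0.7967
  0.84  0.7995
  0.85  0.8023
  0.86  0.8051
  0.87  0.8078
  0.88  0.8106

σ√T = 0.18·√0.08333 = 0.0520
ln(S/K) + (r − q + σ²/2)T = ln(234/224) + (0.02 − 0.019 + 0.18²/2)·0.08333 = 0.0437 + 0.0014 = 0.0451
d₁ = 0.0451 / 0.0520 = 0.8681 → 0.87
d₂ = d₁ − σ√T = 0.8681 − 0.0520 = 0.8161 → 0.82
Pr(exercise) under Q = N(d₂) = 0.7939

0.7939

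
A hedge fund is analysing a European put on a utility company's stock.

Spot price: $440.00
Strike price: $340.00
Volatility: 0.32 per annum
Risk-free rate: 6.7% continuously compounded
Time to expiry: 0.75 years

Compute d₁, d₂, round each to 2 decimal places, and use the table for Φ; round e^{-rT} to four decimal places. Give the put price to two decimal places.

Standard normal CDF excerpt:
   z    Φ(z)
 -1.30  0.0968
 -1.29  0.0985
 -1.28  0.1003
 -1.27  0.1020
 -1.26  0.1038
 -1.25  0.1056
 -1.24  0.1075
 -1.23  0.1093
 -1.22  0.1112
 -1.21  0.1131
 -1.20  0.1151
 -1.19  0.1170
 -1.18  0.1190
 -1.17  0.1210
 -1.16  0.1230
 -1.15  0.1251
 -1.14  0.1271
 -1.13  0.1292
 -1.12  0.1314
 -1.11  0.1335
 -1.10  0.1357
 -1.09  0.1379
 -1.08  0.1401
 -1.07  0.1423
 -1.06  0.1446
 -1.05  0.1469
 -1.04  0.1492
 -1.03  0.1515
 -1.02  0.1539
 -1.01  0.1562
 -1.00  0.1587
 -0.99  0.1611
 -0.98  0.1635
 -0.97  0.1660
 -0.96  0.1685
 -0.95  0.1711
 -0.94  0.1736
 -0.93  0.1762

T = 0.75;  σ√T = 0.2771
d₁ = [ln(440/340) + (0.067 + 0.32²/2)·0.75] / 0.2771 = [0.2578 + 0.0887] / 0.2771 = 1.2502 which rounds to 1.25
d₂ = d₁ − σ√T = 1.2502 − 0.2771 = 0.9731 which rounds to 0.97
e^(−rT) = e^(−0.067·0.75) = 0.9510
N(−d₂) = N(-0.97) = 0.1660;  N(−d₁) = N(-1.25) = 0.1056
P = 340·0.9510·0.1660 − 440·0.1056 = 53.6744 − 46.4640 = 7.2104

$7.21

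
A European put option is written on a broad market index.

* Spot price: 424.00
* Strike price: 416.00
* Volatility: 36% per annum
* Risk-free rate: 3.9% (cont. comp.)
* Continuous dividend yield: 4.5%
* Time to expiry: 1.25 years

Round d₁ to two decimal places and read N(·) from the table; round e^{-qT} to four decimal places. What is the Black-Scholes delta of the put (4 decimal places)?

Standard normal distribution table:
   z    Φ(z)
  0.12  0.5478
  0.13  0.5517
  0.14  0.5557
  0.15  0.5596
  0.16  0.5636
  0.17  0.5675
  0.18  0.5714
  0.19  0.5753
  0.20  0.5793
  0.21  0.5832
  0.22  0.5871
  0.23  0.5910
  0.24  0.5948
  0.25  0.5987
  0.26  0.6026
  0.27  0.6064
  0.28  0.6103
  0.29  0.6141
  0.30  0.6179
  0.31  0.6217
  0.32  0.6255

-0.3866

σ√T = 0.36·√1.25 = 0.4025
ln(S/K) + (r − q + σ²/2)T = ln(424/416) + (0.039 − 0.045 + 0.36²/2)·1.25 = 0.0190 + 0.0735 = 0.0925
d₁ = 0.0925 / 0.4025 = 0.2299 → 0.23
N(d₁) = N(0.23) = 0.5910
Δ_put = e^(−qT)·(N(d₁) − 1) = 0.9453·(0.5910 − 1) = -0.3866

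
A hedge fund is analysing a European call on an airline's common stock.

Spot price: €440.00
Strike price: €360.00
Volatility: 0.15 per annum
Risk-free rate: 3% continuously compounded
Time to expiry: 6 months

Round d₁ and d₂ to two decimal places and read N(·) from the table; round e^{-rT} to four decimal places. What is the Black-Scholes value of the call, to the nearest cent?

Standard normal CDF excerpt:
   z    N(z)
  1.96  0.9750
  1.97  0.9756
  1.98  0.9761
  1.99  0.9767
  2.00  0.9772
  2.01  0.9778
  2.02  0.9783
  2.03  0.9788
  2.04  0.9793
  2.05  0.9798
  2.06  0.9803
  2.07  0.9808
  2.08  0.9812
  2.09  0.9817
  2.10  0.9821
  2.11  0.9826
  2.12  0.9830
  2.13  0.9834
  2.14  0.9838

σ√T = 0.15·√0.5 = 0.1061
d₁ = [ln(440/360) + (0.03 + 0.15²/2)·0.5] / 0.1061 = [0.2007 + 0.0206] / 0.1061 = 2.0864 which rounds to 2.09
d₂ = d₁ − σ√T = 2.0864 − 0.1061 = 1.9803 which rounds to 1.98
exp(−rT) = exp(−0.03·0.5) = 0.9851
N(d₁) = N(2.09) = 0.9817;  N(d₂) = N(1.98) = 0.9761
C = 440·0.9817 − 360·0.9851·0.9761 = 431.9480 − 346.1602 = 85.7878

€85.79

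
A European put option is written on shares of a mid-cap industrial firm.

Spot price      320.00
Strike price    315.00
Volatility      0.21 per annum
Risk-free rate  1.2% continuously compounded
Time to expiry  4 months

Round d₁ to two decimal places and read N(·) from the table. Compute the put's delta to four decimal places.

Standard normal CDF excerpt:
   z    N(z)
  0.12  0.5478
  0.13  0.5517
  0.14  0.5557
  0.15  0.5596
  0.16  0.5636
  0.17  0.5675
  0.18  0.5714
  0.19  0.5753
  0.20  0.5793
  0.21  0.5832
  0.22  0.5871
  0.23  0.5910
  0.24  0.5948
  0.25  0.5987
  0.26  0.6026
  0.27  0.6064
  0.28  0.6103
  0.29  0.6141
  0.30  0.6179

T = 0.3333;  σ√T = 0.1212
d₁ = [ln(320/315) + (0.012 + 0.21²/2)·0.3333] / 0.1212 = [0.0157 + 0.0113] / 0.1212 = 0.2235 which rounds to 0.22
N(d₁) = N(0.22) = 0.5871
Δ_put = N(d₁) − 1 = 0.5871 − 1 = -0.4129

-0.4129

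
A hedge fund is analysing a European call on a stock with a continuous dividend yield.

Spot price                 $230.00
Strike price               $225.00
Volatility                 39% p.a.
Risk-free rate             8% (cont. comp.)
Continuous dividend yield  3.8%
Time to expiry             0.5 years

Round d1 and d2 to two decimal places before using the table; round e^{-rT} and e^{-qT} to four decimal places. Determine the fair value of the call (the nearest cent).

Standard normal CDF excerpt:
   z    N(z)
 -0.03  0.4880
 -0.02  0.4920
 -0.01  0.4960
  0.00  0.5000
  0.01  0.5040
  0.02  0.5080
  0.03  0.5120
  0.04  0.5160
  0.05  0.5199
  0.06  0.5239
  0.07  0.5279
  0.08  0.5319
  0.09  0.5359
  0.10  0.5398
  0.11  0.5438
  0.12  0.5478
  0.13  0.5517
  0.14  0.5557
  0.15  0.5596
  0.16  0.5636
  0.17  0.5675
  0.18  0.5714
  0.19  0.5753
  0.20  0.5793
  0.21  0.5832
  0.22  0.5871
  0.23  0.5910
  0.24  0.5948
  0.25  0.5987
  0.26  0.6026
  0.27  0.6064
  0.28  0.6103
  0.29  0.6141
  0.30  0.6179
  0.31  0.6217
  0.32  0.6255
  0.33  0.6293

σ√T = 0.39 × 0.7071 = 0.2758
ln(S/K) + (r − q + σ²/2)T = ln(230/225) + (0.08 − 0.038 + 0.39²/2)·0.5 = 0.0220 + 0.0590 = 0.0810
d₁ = 0.0810 / 0.2758 = 0.2937 ≈ 0.29
d₂ = d₁ − σ√T = 0.2937 − 0.2758 = 0.0180 ≈ 0.02
e^(−qT) = e^(−0.038·0.5) = 0.9812;  e^(−rT) = e^(−0.08·0.5) = 0.9608
N(d₁) = N(0.29) = 0.6141;  N(d₂) = N(0.02) = 0.5080
C = 230·0.9812·0.6141 − 225·0.9608·0.5080 = 138.5876 − 109.8194 = 28.7682

$28.77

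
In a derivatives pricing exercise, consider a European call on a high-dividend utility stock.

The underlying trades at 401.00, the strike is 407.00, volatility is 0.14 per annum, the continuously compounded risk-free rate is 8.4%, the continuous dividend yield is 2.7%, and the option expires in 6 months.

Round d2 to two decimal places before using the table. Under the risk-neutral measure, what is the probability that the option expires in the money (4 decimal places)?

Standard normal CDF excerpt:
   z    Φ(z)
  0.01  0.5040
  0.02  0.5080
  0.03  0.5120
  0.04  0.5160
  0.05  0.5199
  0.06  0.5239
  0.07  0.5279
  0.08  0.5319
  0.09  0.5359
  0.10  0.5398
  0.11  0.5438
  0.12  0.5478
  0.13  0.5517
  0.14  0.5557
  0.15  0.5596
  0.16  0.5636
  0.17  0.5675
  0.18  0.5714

T = 0.5;  σ√T = 0.0990
d₁ = [ln(401/407) + (0.084 − 0.027 + 0.14²/2)·0.5] / 0.0990 = [-0.0149 + 0.0334] / 0.0990 = 0.1874 ≈ 0.19
d₂ = d₁ − σ√T = 0.1874 − 0.0990 = 0.0884 ≈ 0.09
Pr(exercise) under Q = N(d₂) = 0.5359

0.5359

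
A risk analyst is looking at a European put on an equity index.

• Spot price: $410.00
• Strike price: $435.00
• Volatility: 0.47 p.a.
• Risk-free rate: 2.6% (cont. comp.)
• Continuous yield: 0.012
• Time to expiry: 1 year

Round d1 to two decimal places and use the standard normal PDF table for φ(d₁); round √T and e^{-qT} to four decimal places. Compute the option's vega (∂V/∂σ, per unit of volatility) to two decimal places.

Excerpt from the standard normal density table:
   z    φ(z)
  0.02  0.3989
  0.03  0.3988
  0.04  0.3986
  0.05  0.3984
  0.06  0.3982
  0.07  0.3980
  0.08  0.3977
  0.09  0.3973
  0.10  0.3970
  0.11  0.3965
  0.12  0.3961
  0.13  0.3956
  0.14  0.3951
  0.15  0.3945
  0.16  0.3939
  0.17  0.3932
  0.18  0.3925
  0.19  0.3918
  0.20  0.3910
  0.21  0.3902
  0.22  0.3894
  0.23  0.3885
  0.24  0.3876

T = 1;  σ√T = 0.4700
d₁ = [ln(410/435) + (0.026 − 0.012 + 0.47²/2)·1] / 0.4700 = [-0.0592 + 0.1244] / 0.4700 = 0.1389 which rounds to 0.14
√T = √1 = 1.0000
φ(d₁) = φ(0.14) = 0.3951
exp(−qT) = exp(−0.012·1) = 0.9881
vega = S·exp(−qT)·φ(d₁)·√T = 410·0.9881·0.3951·1.0000 = 160.0633
(Call and put vega coincide under Black-Scholes.)

160.06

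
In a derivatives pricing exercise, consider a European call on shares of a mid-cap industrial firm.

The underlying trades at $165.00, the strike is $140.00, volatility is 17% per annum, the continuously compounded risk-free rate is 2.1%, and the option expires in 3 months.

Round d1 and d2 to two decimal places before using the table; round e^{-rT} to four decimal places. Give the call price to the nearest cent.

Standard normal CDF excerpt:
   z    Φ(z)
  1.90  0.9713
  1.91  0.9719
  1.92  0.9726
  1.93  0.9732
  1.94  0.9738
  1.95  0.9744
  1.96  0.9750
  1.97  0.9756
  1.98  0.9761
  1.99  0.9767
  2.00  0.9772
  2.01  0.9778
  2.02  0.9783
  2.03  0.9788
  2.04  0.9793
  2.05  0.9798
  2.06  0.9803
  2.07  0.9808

σ√T = 0.17·√0.25 = 0.0850
ln(S/K) + (r + σ²/2)T = ln(165/140) + (0.021 + 0.17²/2)·0.25 = 0.1643 + 0.0089 = 0.1732
d₁ = 0.1732 / 0.0850 = 2.0372 which rounds to 2.04
d₂ = d₁ − σ√T = 2.0372 − 0.0850 = 1.9522 which rounds to 1.95
exp(−rT) = exp(−0.021·0.25) = 0.9948
N(d₁) = N(2.04) = 0.9793;  N(d₂) = N(1.95) = 0.9744
C = 165·0.9793 − 140·0.9948·0.9744 = 161.5845 − 135.7066 = 25.8779

$25.88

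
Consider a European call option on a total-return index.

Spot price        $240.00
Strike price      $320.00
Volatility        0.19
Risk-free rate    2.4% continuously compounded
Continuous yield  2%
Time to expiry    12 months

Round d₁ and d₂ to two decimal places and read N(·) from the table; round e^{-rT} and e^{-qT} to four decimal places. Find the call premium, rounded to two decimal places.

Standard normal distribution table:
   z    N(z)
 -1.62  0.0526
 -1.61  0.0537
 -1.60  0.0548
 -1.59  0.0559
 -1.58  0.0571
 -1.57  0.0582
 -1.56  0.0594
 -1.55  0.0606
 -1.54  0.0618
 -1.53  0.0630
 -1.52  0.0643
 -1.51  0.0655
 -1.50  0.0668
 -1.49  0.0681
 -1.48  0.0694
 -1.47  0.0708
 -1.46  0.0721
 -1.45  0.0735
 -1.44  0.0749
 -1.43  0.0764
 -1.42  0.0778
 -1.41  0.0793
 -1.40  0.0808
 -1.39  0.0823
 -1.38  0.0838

$1.54

T = 1;  σ√T = 0.1900
ln(S/K) + (r − q + σ²/2)T = ln(240/320) + (0.024 − 0.02 + 0.19²/2)·1 = -0.2877 + 0.0221 = -0.2656
d₁ = -0.2656 / 0.1900 = -1.3981 which rounds to -1.40
d₂ = d₁ − σ√T = -1.3981 − 0.1900 = -1.5881 which rounds to -1.59
e^(−qT) = e^(−0.02·1) = 0.9802;  e^(−rT) = e^(−0.024·1) = 0.9763
N(d₁) = N(-1.40) = 0.0808;  N(d₂) = N(-1.59) = 0.0559
C = 240·0.9802·0.0808 − 320·0.9763·0.0559 = 19.0080 − 17.4641 = 1.5440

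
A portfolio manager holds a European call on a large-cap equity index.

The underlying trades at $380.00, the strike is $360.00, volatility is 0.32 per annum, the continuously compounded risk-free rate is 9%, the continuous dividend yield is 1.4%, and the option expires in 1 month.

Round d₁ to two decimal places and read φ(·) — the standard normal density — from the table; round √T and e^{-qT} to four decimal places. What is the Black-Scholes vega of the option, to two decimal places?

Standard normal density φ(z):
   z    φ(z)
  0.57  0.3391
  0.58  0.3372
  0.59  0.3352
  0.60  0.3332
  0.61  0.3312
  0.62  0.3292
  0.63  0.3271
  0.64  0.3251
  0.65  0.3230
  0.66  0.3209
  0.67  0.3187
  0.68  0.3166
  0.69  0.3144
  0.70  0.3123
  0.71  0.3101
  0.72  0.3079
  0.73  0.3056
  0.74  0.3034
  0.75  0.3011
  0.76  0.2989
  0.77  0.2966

T = 0.08333;  σ√T = 0.0924
d₁ = [ln(380/360) + (0.09 − 0.014 + ½·0.32²)·0.08333] / (σ√T) = (0.0541 + 0.0106) / 0.0924 = 0.7000 which rounds to 0.70
√T = √0.08333 = 0.2887
φ(d₁) = φ(0.70) = 0.3123
e^(−qT) = e^(−0.014·0.08333) = 0.9988
vega = S·e^(−qT)·φ(d₁)·√T = 380·0.9988·0.3123·0.2887 = 34.2201

34.22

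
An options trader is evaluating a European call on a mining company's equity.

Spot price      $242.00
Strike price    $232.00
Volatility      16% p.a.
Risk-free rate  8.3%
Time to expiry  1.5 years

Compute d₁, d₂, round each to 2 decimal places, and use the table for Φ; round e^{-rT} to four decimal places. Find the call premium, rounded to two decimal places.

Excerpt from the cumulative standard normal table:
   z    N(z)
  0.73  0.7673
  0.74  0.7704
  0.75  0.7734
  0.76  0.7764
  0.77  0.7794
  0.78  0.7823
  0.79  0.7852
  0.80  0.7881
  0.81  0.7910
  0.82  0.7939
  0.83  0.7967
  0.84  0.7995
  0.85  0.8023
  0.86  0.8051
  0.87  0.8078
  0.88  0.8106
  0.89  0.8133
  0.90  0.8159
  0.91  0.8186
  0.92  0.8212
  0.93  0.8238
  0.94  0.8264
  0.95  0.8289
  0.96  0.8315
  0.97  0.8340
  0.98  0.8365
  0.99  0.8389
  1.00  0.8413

T = 1.5;  σ√T = 0.1960
d₁ = [ln(242/232) + (0.083 + ½·0.16²)·1.5] / (σ√T) = (0.0422 + 0.1437) / 0.1960 = 0.9487 which rounds to 0.95
d₂ = 0.9487 − 0.1960 = 0.7527 which rounds to 0.75
e^(−rT) = e^(−0.083·1.5) = 0.8829
N(d₁) = N(0.95) = 0.8289;  N(d₂) = N(0.75) = 0.7734
C = 242·0.8289 − 232·0.8829·0.7734 = 200.5938 − 158.4177 = 42.1761

$42.18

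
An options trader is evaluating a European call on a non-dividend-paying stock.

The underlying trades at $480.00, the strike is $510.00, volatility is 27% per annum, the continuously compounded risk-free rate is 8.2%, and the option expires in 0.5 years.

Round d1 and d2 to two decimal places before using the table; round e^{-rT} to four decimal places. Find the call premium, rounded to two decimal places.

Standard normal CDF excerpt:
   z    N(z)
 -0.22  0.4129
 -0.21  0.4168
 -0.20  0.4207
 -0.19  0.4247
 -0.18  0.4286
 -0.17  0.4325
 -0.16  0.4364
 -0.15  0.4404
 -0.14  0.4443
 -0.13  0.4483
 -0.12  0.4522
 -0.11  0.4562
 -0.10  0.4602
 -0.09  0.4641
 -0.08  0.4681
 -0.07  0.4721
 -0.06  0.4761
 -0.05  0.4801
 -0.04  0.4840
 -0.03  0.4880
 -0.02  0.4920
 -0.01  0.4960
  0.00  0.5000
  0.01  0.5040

$32.15

T = 0.5;  σ√T = 0.1909
d₁ = [ln(480/510) + (0.082 + ½·0.27²)·0.5] / (σ√T) = (-0.0606 + 0.0592) / 0.1909 = -0.0073 ≈ -0.01
d₂ = -0.0073 − 0.1909 = -0.1982 ≈ -0.20
e^(−rT) = e^(−0.082·0.5) = 0.9598
C = 480·N(-0.01) − 510·0.9598·N(-0.20) = 480·0.4960 − 510·0.9598·0.4207 = 238.0800 − 205.9318 = 32.1482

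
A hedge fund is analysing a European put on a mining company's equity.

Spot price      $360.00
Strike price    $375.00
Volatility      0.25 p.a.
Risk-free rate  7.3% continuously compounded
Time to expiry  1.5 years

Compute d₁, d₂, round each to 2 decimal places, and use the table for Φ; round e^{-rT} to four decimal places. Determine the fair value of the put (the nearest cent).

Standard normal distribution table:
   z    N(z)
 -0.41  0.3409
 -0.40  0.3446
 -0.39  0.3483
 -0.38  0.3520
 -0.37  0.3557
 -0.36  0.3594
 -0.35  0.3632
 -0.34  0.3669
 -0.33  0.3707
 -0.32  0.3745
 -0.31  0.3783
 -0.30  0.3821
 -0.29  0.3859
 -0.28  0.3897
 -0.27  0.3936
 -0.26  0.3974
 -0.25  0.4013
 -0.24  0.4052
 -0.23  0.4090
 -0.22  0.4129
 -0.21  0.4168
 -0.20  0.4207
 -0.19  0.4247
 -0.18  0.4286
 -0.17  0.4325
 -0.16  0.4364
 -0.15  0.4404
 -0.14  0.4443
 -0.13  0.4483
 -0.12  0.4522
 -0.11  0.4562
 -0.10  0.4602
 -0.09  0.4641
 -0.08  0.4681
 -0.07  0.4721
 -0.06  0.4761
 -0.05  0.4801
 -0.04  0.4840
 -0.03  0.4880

$31.96

σ√T = 0.25·√1.5 = 0.3062
d₁ = [ln(360/375) + (0.073 + 0.25²/2)·1.5] / 0.3062 = [-0.0408 + 0.1564] / 0.3062 = 0.3774 ⇒ 0.38
d₂ = d₁ − σ√T = 0.3774 − 0.3062 = 0.0712 ⇒ 0.07
exp(−rT) = exp(−0.073·1.5) = 0.8963
N(−d₂) = N(-0.07) = 0.4721;  N(−d₁) = N(-0.38) = 0.3520
P = 375·0.8963·0.4721 − 360·0.3520 = 158.6787 − 126.7200 = 31.9587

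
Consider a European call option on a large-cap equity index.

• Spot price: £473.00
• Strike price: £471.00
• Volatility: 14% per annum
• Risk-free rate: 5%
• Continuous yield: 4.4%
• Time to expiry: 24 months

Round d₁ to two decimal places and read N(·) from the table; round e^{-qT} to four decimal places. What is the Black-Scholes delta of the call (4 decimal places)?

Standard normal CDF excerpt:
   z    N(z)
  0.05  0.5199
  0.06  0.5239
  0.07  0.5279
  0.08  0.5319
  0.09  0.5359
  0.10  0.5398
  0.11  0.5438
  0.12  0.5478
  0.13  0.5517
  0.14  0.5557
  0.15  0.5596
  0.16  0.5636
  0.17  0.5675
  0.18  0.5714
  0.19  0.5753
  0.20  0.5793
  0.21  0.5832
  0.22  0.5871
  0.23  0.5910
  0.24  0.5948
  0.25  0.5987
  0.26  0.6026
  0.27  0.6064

0.5233

σ√T = 0.14·√2 = 0.1980
d₁ = [ln(473/471) + (0.05 − 0.044 + 0.14²/2)·2] / 0.1980 = [0.0042 + 0.0316] / 0.1980 = 0.1810 ⇒ 0.18
N(d₁) = N(0.18) = 0.5714
Δ_call = e^(−qT)·N(d₁) = 0.9158·0.5714 = 0.5233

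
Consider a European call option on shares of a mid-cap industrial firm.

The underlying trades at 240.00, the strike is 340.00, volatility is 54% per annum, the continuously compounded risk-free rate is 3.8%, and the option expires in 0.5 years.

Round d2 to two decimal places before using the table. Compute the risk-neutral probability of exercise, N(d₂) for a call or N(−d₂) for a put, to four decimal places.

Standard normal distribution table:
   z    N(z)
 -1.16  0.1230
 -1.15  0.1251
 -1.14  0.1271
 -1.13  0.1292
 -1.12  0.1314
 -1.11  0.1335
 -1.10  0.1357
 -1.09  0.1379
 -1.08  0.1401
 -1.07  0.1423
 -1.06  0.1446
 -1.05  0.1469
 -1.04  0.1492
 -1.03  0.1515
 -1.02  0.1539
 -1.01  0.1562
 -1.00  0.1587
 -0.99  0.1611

σ√T = 0.54·√0.5 = 0.3818
d₁ = [ln(240/340) + (0.038 + ½·0.54²)·0.5] / (σ√T) = (-0.3483 + 0.0919) / 0.3818 = -0.6715 which rounds to -0.67
d₂ = -0.6715 − 0.3818 = -1.0533 which rounds to -1.05
Pr(exercise) under Q = N(d₂) = 0.1469

0.1469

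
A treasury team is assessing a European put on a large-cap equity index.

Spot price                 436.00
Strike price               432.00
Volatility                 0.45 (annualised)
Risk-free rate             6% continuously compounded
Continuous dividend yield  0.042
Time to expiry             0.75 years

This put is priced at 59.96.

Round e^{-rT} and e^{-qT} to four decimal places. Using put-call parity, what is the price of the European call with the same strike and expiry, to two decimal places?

69.45

e^(−qT) = e^(−0.042·0.75) = 0.9690;  e^(−rT) = e^(−0.06·0.75) = 0.9560
Put-call parity: C − P = S·e^(−qT) − K·e^(−rT) = 436·0.9690 − 432·0.9560 = 422.4840 − 412.9920 = 9.4920
C = P + (C − P) = 59.96 + (9.4920) = 69.4520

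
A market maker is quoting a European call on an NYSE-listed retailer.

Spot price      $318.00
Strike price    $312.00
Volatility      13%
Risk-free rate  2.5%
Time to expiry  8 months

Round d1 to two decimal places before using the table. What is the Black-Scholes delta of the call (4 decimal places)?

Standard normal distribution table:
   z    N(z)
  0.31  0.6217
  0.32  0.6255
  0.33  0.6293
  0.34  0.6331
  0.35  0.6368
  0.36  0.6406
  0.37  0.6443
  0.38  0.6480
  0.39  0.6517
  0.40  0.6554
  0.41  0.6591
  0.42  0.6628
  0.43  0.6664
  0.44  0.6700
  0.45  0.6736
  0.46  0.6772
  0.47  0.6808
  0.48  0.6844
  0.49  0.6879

0.6517

T = 0.6667;  σ√T = 0.1061
ln(S/K) + (r + σ²/2)T = ln(318/312) + (0.025 + 0.13²/2)·0.6667 = 0.0190 + 0.0223 = 0.0413
d₁ = 0.0413 / 0.1061 = 0.3895 which rounds to 0.39
N(d₁) = N(0.39) = 0.6517
Δ_call = N(d₁) = 0.6517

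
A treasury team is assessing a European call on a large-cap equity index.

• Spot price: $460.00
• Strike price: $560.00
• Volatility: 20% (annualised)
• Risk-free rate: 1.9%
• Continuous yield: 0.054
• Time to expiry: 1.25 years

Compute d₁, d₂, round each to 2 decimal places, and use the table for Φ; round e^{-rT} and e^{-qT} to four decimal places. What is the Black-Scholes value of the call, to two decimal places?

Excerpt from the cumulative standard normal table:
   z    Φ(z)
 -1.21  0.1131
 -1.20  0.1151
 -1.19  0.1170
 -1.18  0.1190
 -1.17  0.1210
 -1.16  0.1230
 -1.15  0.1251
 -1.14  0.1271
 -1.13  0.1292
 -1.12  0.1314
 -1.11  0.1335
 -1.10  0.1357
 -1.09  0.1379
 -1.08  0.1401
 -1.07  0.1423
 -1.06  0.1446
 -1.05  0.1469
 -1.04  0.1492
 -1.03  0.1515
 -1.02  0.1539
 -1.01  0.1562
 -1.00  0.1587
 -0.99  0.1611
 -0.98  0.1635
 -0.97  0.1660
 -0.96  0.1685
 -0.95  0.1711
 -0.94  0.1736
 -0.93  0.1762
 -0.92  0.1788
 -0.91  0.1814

$8.47

T = 1.25;  σ√T = 0.2236
d₁ = [ln(460/560) + (0.019 − 0.054 + 0.2²/2)·1.25] / 0.2236 = [-0.1967 − 0.0187] / 0.2236 = -0.9636 → -0.96
d₂ = d₁ − σ√T = -0.9636 − 0.2236 = -1.1872 → -1.19
exp(−qT) = exp(−0.054·1.25) = 0.9347;  exp(−rT) = exp(−0.019·1.25) = 0.9765
N(d₁) = N(-0.96) = 0.1685;  N(d₂) = N(-1.19) = 0.1170
C = 460·0.9347·0.1685 − 560·0.9765·0.1170 = 72.4486 − 63.9803 = 8.4683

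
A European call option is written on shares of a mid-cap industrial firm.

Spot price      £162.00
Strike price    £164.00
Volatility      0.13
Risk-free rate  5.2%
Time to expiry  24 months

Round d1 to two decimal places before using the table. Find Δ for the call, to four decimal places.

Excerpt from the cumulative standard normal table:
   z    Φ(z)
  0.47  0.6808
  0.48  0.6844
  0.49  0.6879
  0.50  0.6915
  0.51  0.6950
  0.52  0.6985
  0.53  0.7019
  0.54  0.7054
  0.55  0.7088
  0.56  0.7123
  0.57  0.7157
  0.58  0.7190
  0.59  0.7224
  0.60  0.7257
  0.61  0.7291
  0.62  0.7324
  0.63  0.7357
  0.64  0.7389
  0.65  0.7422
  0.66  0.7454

0.7224

σ√T = 0.13 × 1.4142 = 0.1838
d₁ = [ln(162/164) + (0.052 + ½·0.13²)·2] / (σ√T) = (-0.0123 + 0.1209) / 0.1838 = 0.5909 ⇒ 0.59
N(d₁) = N(0.59) = 0.7224
Δ_call = N(d₁) = 0.7224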